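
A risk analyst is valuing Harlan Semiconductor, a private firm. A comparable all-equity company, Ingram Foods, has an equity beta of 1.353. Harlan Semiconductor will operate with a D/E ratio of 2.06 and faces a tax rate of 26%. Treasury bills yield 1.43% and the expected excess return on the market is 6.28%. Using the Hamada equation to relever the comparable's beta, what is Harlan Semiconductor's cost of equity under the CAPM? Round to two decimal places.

β_L = β_U × [1 + (1 − t)(D/E)] = 1.353 × [1 + (1 − 0.26) × 2.06]
    = 1.353 × [1 + 0.74 × 2.06] = 1.353 × 2.5244 = 3.4155
E(R) = R_f + β_L × MRP = 1.43% + 3.4155 × 6.28% = 22.88%

22.88%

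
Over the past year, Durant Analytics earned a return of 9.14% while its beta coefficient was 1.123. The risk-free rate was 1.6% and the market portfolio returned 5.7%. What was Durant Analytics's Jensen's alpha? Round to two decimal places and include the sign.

+2.94%

Market excess return = 5.7% − 1.6% = 4.10%
CAPM benchmark = R_f + β(R_m − R_f) = 1.6% + 1.123 × 4.1% = 6.2043%
α = actual − benchmark = 9.14% − 6.2043% = +2.94%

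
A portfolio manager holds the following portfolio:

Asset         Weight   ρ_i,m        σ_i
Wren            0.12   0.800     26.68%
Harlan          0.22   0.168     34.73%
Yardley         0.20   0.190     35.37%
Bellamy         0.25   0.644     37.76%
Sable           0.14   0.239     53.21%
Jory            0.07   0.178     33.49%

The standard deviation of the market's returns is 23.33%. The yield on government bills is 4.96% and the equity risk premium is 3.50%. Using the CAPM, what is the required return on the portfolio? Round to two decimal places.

β_Wren = 0.800 × 26.68% / 23.33% = 0.9149
β_Harlan = 0.168 × 34.73% / 23.33% = 0.2501
β_Yardley = 0.190 × 35.37% / 23.33% = 0.2881
β_Bellamy = 0.644 × 37.76% / 23.33% = 1.0423
β_Sable = 0.239 × 53.21% / 23.33% = 0.5451
β_Jory = 0.178 × 33.49% / 23.33% = 0.2555
β_P = Σ w_i β_i = 0.12×0.9149 + 0.22×0.2501 + 0.20×0.2881 + 0.25×1.0423 + 0.14×0.5451 + 0.07×0.2555 = 0.5772
E(R_P) = R_f + β_P × MRP = 4.96% + 0.5772 × 3.50% = 6.98%

6.98%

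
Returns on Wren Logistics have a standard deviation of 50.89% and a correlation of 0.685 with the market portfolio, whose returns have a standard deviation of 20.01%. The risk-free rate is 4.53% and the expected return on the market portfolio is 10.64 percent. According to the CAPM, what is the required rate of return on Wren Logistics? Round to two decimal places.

15.17%

β = ρ × σ_i / σ_m = 0.685 × 50.89% / 20.01% = 1.7421
MRP = 10.64% − 4.53% = 6.11%
E(R) = 4.53% + 1.7421 × 6.11% = 15.17%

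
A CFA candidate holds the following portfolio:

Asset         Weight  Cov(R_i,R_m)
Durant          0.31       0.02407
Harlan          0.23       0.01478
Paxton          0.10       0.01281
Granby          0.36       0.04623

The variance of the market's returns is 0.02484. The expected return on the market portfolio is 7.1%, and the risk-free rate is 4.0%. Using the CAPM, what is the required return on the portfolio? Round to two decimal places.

7.59%

β_Durant = 0.02407 / 0.02484 = 0.9690
β_Harlan = 0.01478 / 0.02484 = 0.5950
β_Paxton = 0.01281 / 0.02484 = 0.5157
β_Granby = 0.04623 / 0.02484 = 1.8611
β_P = Σ w_i β_i = 0.31×0.9690 + 0.23×0.5950 + 0.10×0.5157 + 0.36×1.8611 = 1.1588
MRP = 7.1% − 4.0% = 3.10%
E(R_P) = R_f + β_P × MRP = 4.0% + 1.1588 × 3.1% = 7.59%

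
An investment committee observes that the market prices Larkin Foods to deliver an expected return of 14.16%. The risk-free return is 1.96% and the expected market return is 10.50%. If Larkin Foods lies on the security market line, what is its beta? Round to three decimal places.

1.429

MRP = 10.50% − 1.96% = 8.54%
β = (E(R) − R_f) / MRP = (14.16% − 1.96%) / 8.54% = 12.20% / 8.54% = 1.429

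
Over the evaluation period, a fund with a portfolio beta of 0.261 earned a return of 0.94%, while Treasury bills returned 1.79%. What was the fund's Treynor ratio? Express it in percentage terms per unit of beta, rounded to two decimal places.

-3.26%

Treynor = (R_P − R_f) / β_P = (0.94% − 1.79%) / 0.2610 = -0.85% / 0.2610 = -3.26%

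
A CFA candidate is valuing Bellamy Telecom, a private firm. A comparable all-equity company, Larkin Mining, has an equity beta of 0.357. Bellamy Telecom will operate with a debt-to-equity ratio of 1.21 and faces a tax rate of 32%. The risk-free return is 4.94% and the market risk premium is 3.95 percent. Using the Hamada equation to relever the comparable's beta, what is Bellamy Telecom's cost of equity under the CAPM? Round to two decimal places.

β_L = β_U × [1 + (1 − t)(D/E)] = 0.357 × [1 + (1 − 0.32) × 1.21]
    = 0.357 × [1 + 0.68 × 1.21] = 0.357 × 1.8228 = 0.6507
E(R) = R_f + β_L × MRP = 4.94% + 0.6507 × 3.95% = 7.51%

7.51%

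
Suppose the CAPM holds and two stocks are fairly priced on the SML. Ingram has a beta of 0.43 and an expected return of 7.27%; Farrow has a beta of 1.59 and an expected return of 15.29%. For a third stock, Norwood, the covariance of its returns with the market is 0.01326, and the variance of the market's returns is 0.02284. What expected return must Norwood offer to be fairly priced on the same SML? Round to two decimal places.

8.31%

MRP = (15.29% − 7.27%) / (1.59 − 0.43) = 6.9138%
R_f = 7.27% − 0.43 × 6.9138% = 4.2971%
β_Norwood = Cov / Var(R_m) = 0.01326 / 0.02284 = 0.5806
E(R_Norwood) = R_f + β × MRP = 4.2971% + 0.5806 × 6.9138% = 8.31%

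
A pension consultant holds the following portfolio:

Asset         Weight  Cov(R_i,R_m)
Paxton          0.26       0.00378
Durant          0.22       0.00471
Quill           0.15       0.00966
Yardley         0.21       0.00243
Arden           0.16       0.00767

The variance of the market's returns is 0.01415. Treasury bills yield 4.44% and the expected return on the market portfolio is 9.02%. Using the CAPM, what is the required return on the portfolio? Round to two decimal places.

β_Paxton = 0.00378 / 0.01415 = 0.2671
β_Durant = 0.00471 / 0.01415 = 0.3329
β_Quill = 0.00966 / 0.01415 = 0.6827
β_Yardley = 0.00243 / 0.01415 = 0.1717
β_Arden = 0.00767 / 0.01415 = 0.5420
β_P = Σ w_i β_i = 0.26×0.2671 + 0.22×0.3329 + 0.15×0.6827 + 0.21×0.1717 + 0.16×0.5420 = 0.3679
MRP = 9.02% − 4.44% = 4.58%
E(R_P) = R_f + β_P × MRP = 4.44% + 0.3679 × 4.58% = 6.12%

6.12%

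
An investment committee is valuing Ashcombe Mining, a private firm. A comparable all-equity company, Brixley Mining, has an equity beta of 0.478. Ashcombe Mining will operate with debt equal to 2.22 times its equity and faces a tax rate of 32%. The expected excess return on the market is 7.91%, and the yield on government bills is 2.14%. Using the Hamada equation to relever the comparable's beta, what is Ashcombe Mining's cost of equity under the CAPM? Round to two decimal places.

β_L = β_U × [1 + (1 − t)(D/E)] = 0.478 × [1 + (1 − 0.32) × 2.22]
    = 0.478 × [1 + 0.68 × 2.22] = 0.478 × 2.5096 = 1.1996
E(R) = R_f + β_L × MRP = 2.14% + 1.1996 × 7.91% = 11.63%

11.63%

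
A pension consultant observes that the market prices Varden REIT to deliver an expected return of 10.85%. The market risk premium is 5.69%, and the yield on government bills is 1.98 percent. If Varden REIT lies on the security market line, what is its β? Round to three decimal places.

1.559

β = (E(R) − R_f) / MRP = (10.85% − 1.98%) / 5.69% = 8.87% / 5.69% = 1.559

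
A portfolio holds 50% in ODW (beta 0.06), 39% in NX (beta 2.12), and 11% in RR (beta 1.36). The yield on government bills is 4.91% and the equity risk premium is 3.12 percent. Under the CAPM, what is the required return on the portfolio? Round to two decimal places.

8.05%

β_P = Σ w_i β_i = 0.50×0.06 + 0.39×2.12 + 0.11×1.36 = 1.0064
E(R_P) = R_f + β_P × MRP = 4.91% + 1.0064 × 3.12% = 8.05%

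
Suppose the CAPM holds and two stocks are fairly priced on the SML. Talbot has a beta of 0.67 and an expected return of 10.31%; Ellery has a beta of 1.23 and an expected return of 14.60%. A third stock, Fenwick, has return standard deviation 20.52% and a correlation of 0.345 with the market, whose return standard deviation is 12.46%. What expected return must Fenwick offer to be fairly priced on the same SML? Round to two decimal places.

MRP = (14.60% − 10.31%) / (1.23 − 0.67) = 7.6607%
R_f = 10.31% − 0.67 × 7.6607% = 5.1773%
β_Fenwick = ρ·σ_i/σ_m = 0.345 × 20.52 / 12.46 = 0.5682
E(R_Fenwick) = R_f + β × MRP = 5.1773% + 0.5682 × 7.6607% = 9.53%

9.53%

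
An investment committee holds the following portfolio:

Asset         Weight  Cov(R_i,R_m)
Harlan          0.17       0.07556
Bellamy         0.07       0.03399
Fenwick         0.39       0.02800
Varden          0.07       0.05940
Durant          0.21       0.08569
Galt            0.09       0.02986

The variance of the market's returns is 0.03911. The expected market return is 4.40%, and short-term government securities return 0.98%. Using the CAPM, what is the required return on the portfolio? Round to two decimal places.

5.44%

β_Harlan = 0.07556 / 0.03911 = 1.9320
β_Bellamy = 0.03399 / 0.03911 = 0.8691
β_Fenwick = 0.02800 / 0.03911 = 0.7159
β_Varden = 0.05940 / 0.03911 = 1.5188
β_Durant = 0.08569 / 0.03911 = 2.1910
β_Galt = 0.02986 / 0.03911 = 0.7635
β_P = Σ w_i β_i = 0.17×1.9320 + 0.07×0.8691 + 0.39×0.7159 + 0.07×1.5188 + 0.21×2.1910 + 0.09×0.7635 = 1.3036
MRP = 4.40% − 0.98% = 3.42%
E(R_P) = R_f + β_P × MRP = 0.98% + 1.3036 × 3.42% = 5.44%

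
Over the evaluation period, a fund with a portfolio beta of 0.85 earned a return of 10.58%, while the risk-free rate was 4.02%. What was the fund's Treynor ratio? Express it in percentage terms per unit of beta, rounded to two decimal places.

7.72%

Treynor = (R_P − R_f) / β_P = (10.58% − 4.02%) / 0.8500 = 6.56% / 0.8500 = 7.72%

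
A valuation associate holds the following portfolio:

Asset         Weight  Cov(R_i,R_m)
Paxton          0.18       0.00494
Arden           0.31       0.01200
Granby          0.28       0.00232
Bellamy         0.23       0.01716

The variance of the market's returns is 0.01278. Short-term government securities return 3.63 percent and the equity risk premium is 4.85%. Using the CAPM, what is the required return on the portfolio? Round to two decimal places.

7.12%

β_Paxton = 0.00494 / 0.01278 = 0.3865
β_Arden = 0.01200 / 0.01278 = 0.9390
β_Granby = 0.00232 / 0.01278 = 0.1815
β_Bellamy = 0.01716 / 0.01278 = 1.3427
β_P = Σ w_i β_i = 0.18×0.3865 + 0.31×0.9390 + 0.28×0.1815 + 0.23×1.3427 = 0.7203
E(R_P) = R_f + β_P × MRP = 3.63% + 0.7203 × 4.85% = 7.12%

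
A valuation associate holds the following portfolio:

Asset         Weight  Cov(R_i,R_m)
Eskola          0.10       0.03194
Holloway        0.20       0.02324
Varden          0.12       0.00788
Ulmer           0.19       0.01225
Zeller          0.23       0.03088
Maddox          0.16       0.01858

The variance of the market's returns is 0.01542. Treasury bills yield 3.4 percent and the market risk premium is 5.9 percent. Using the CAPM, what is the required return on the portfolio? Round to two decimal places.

11.51%

β_Eskola = 0.03194 / 0.01542 = 2.0713
β_Holloway = 0.02324 / 0.01542 = 1.5071
β_Varden = 0.00788 / 0.01542 = 0.5110
β_Ulmer = 0.01225 / 0.01542 = 0.7944
β_Zeller = 0.03088 / 0.01542 = 2.0026
β_Maddox = 0.01858 / 0.01542 = 1.2049
β_P = Σ w_i β_i = 0.10×2.0713 + 0.20×1.5071 + 0.12×0.5110 + 0.19×0.7944 + 0.23×2.0026 + 0.16×1.2049 = 1.3742
E(R_P) = R_f + β_P × MRP = 3.4% + 1.3742 × 5.9% = 11.51%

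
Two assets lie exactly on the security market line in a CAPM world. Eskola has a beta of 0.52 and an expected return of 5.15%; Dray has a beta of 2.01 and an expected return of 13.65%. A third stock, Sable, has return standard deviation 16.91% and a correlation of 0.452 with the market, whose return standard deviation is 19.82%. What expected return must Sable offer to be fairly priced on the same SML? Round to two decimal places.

4.38%

MRP = (13.65% − 5.15%) / (2.01 − 0.52) = 5.7047%
R_f = 5.15% − 0.52 × 5.7047% = 2.1836%
β_Sable = ρ·σ_i/σ_m = 0.452 × 16.91 / 19.82 = 0.3856
E(R_Sable) = R_f + β × MRP = 2.1836% + 0.3856 × 5.7047% = 4.38%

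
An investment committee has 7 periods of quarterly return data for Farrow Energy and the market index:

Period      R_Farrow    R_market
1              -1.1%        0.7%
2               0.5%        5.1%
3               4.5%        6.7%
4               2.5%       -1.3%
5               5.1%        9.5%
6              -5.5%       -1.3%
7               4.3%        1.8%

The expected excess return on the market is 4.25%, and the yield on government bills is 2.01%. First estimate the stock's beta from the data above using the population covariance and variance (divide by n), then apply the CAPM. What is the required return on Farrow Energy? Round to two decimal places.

Mean R_i = (-1.1 + 0.5 + 4.5 + 2.5 + 5.1 − 5.5 + 4.3) / 7 = 1.4714%
Mean R_m = (0.7 + 5.1 + 6.7 − 1.3 + 9.5 − 1.3 + 1.8) / 7 = 3.0286%
Σ(R_i − R̄_i)(R_m − R̄_m) = 60.8257  ⇒  Cov = 60.8257 / 7 = 8.6894
Σ(R_m − R̄_m)² = 104.0543  ⇒  Var(R_m) = 104.0543 / 7 = 14.8649
β = Cov / Var(R_m) = 8.6894 / 14.8649 = 0.5846
E(R) = R_f + β × MRP = 2.01% + 0.5846 × 4.25% = 4.49%

4.49%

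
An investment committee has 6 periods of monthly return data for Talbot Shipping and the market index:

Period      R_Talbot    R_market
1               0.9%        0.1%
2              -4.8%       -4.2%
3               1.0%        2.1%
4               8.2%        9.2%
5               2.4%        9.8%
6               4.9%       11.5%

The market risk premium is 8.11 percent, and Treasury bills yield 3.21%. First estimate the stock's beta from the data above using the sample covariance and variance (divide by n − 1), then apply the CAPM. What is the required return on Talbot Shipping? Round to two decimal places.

Mean R_i = (0.9 − 4.8 + 1.0 + 8.2 + 2.4 + 4.9) / 6 = 2.1000%
Mean R_m = (0.1 − 4.2 + 2.1 + 9.2 + 9.8 + 11.5) / 6 = 4.7500%
Σ(R_i − R̄_i)(R_m − R̄_m) = 117.8100  ⇒  Cov = 117.8100 / 5 = 23.5620
Σ(R_m − R̄_m)² = 199.6150  ⇒  Var(R_m) = 199.6150 / 5 = 39.9230
β = Cov / Var(R_m) = 23.5620 / 39.9230 = 0.5902
E(R) = R_f + β × MRP = 3.21% + 0.5902 × 8.11% = 8.00%

8.00%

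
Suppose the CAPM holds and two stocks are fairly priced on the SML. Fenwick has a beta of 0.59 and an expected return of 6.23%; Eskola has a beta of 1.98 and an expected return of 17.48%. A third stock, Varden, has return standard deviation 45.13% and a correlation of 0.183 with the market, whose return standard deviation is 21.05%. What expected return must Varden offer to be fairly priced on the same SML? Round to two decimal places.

4.63%

MRP = (17.48% − 6.23%) / (1.98 − 0.59) = 8.0935%
R_f = 6.23% − 0.59 × 8.0935% = 1.4548%
β_Varden = ρ·σ_i/σ_m = 0.183 × 45.13 / 21.05 = 0.3923
E(R_Varden) = R_f + β × MRP = 1.4548% + 0.3923 × 8.0935% = 4.63%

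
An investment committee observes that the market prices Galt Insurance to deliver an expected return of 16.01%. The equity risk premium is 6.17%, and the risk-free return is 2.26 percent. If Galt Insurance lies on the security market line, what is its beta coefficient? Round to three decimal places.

2.229

β = (E(R) − R_f) / MRP = (16.01% − 2.26%) / 6.17% = 13.75% / 6.17% = 2.229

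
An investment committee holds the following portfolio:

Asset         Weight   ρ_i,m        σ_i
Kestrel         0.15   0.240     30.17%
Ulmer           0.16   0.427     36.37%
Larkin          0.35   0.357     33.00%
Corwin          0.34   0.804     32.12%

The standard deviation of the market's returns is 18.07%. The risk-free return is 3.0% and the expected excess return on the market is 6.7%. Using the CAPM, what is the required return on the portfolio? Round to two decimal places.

β_Kestrel = 0.240 × 30.17% / 18.07% = 0.4007
β_Ulmer = 0.427 × 36.37% / 18.07% = 0.8594
β_Larkin = 0.357 × 33.00% / 18.07% = 0.6520
β_Corwin = 0.804 × 32.12% / 18.07% = 1.4291
β_P = Σ w_i β_i = 0.15×0.4007 + 0.16×0.8594 + 0.35×0.6520 + 0.34×1.4291 = 0.9117
E(R_P) = R_f + β_P × MRP = 3.0% + 0.9117 × 6.7% = 9.11%

9.11%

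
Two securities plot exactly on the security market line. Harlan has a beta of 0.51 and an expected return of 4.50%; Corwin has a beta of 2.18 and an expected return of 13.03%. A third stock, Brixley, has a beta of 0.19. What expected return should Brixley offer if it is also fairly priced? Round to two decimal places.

2.87%

MRP (SML slope) = (13.03% − 4.50%) / (2.18 − 0.51) = 8.53% / 1.67 = 5.1078%
R_f (intercept) = 4.50% − 0.51 × 5.1078% = 1.8950%
E(R_Brixley) = R_f + β × MRP = 1.8950% + 0.19 × 5.1078% = 2.87%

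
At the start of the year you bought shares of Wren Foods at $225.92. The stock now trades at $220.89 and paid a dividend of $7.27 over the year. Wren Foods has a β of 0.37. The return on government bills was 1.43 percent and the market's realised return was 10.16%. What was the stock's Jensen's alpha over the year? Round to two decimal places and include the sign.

-3.67%

Realised HPR = (P1 + D1 − P0) / P0 = (220.89 + 7.27 − 225.92) / 225.92 = 2.24 / 225.92 = 0.9915%
MRP = 10.16% − 1.43% = 8.73%
CAPM required = R_f + β·MRP = 1.43% + 0.37 × 8.73% = 4.6601%
α = realised − required = 0.9915% − 4.6601% = -3.67%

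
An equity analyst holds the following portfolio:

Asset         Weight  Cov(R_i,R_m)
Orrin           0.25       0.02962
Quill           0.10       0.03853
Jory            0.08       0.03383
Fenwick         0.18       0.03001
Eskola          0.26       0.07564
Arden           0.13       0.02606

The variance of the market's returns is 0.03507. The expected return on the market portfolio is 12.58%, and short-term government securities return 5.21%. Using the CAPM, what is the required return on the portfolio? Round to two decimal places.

β_Orrin = 0.02962 / 0.03507 = 0.8446
β_Quill = 0.03853 / 0.03507 = 1.0987
β_Jory = 0.03383 / 0.03507 = 0.9646
β_Fenwick = 0.03001 / 0.03507 = 0.8557
β_Eskola = 0.07564 / 0.03507 = 2.1568
β_Arden = 0.02606 / 0.03507 = 0.7431
β_P = Σ w_i β_i = 0.25×0.8446 + 0.10×1.0987 + 0.08×0.9646 + 0.18×0.8557 + 0.26×2.1568 + 0.13×0.7431 = 1.2096
MRP = 12.58% − 5.21% = 7.37%
E(R_P) = R_f + β_P × MRP = 5.21% + 1.2096 × 7.37% = 14.12%

14.12%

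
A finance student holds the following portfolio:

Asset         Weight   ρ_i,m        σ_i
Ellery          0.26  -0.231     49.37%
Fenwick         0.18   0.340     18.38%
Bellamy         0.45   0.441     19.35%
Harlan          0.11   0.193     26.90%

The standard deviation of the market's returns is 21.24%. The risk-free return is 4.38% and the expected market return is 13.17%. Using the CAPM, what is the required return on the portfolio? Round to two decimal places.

5.44%

β_Ellery = -0.231 × 49.37% / 21.24% = -0.5369
β_Fenwick = 0.340 × 18.38% / 21.24% = 0.2942
β_Bellamy = 0.441 × 19.35% / 21.24% = 0.4018
β_Harlan = 0.193 × 26.90% / 21.24% = 0.2444
β_P = Σ w_i β_i = 0.26×-0.5369 + 0.18×0.2942 + 0.45×0.4018 + 0.11×0.2444 = 0.1211
MRP = 13.17% − 4.38% = 8.79%
E(R_P) = R_f + β_P × MRP = 4.38% + 0.1211 × 8.79% = 5.44%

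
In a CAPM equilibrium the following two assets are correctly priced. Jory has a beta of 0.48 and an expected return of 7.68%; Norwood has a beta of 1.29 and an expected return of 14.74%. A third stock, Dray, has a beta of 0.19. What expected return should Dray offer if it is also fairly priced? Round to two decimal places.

5.15%

MRP (SML slope) = (14.74% − 7.68%) / (1.29 − 0.48) = 7.06% / 0.81 = 8.7160%
R_f (intercept) = 7.68% − 0.48 × 8.7160% = 3.4963%
E(R_Dray) = R_f + β × MRP = 3.4963% + 0.19 × 8.7160% = 5.15%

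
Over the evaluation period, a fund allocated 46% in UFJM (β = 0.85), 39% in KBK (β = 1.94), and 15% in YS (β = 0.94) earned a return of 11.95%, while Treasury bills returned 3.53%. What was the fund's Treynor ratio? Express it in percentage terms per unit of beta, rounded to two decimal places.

6.53%

β_P = 0.46×0.85 + 0.39×1.94 + 0.15×0.94 = 1.2886
Treynor = (R_P − R_f) / β_P = (11.95% − 3.53%) / 1.2886 = 8.42% / 1.2886 = 6.53%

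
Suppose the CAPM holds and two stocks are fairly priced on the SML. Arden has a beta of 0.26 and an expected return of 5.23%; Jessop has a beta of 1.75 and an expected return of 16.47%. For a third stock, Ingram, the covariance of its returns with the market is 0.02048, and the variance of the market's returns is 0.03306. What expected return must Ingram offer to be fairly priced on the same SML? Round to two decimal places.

MRP = (16.47% − 5.23%) / (1.75 − 0.26) = 7.5436%
R_f = 5.23% − 0.26 × 7.5436% = 3.2687%
β_Ingram = Cov / Var(R_m) = 0.02048 / 0.03306 = 0.6195
E(R_Ingram) = R_f + β × MRP = 3.2687% + 0.6195 × 7.5436% = 7.94%

7.94%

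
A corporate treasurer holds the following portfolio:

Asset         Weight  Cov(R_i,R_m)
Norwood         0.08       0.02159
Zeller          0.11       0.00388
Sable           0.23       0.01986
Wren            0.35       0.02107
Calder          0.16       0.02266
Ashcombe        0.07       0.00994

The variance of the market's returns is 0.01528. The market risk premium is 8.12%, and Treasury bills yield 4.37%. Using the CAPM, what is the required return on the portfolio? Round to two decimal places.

14.16%

β_Norwood = 0.02159 / 0.01528 = 1.4130
β_Zeller = 0.00388 / 0.01528 = 0.2539
β_Sable = 0.01986 / 0.01528 = 1.2997
β_Wren = 0.02107 / 0.01528 = 1.3789
β_Calder = 0.02266 / 0.01528 = 1.4830
β_Ashcombe = 0.00994 / 0.01528 = 0.6505
β_P = Σ w_i β_i = 0.08×1.4130 + 0.11×0.2539 + 0.23×1.2997 + 0.35×1.3789 + 0.16×1.4830 + 0.07×0.6505 = 1.2053
E(R_P) = R_f + β_P × MRP = 4.37% + 1.2053 × 8.12% = 14.16%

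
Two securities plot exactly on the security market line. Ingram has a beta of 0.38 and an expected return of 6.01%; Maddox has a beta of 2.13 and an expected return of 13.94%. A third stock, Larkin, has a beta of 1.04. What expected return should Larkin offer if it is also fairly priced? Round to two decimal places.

9.00%

MRP (SML slope) = (13.94% − 6.01%) / (2.13 − 0.38) = 7.93% / 1.75 = 4.5314%
R_f (intercept) = 6.01% − 0.38 × 4.5314% = 4.2881%
E(R_Larkin) = R_f + β × MRP = 4.2881% + 1.04 × 4.5314% = 9.00%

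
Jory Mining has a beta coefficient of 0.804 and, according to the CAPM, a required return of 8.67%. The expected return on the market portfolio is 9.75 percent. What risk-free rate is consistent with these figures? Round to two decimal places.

E(R) = R_f + β(E(R_m) − R_f) = R_f(1 − β) + β·E(R_m)
8.67% = R_f × (1 − 0.804) + 0.804 × 9.75%
8.67% = R_f × 0.196 + 7.83900%
R_f = (8.67% − 7.83900%) / 0.196 = 4.24%

4.24%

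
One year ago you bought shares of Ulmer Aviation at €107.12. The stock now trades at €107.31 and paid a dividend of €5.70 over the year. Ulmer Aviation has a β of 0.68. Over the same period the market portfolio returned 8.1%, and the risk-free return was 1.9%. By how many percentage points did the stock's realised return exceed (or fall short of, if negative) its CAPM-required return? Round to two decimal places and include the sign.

-0.62%

Realised HPR = (P1 + D1 − P0) / P0 = (107.31 + 5.70 − 107.12) / 107.12 = 5.89 / 107.12 = 5.4985%
MRP = 8.1% − 1.9% = 6.20%
CAPM required = R_f + β·MRP = 1.9% + 0.68 × 6.2% = 6.1160%
α = realised − required = 5.4985% − 6.1160% = -0.62%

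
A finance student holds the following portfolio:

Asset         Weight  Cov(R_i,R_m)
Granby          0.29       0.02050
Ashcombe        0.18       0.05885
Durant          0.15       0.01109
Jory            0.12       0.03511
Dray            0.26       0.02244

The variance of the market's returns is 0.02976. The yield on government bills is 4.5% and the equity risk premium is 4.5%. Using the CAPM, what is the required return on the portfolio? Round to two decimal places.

8.77%

β_Granby = 0.02050 / 0.02976 = 0.6888
β_Ashcombe = 0.05885 / 0.02976 = 1.9775
β_Durant = 0.01109 / 0.02976 = 0.3726
β_Jory = 0.03511 / 0.02976 = 1.1798
β_Dray = 0.02244 / 0.02976 = 0.7540
β_P = Σ w_i β_i = 0.29×0.6888 + 0.18×1.9775 + 0.15×0.3726 + 0.12×1.1798 + 0.26×0.7540 = 0.9492
E(R_P) = R_f + β_P × MRP = 4.5% + 0.9492 × 4.5% = 8.77%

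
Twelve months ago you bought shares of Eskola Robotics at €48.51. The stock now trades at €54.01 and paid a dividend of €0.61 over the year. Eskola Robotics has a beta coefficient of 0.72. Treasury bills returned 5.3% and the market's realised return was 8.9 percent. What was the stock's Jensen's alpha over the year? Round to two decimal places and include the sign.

+4.70%

Realised HPR = (P1 + D1 − P0) / P0 = (54.01 + 0.61 − 48.51) / 48.51 = 6.11 / 48.51 = 12.5953%
MRP = 8.9% − 5.3% = 3.60%
CAPM required = R_f + β·MRP = 5.3% + 0.72 × 3.6% = 7.8920%
α = realised − required = 12.5953% − 7.8920% = +4.70%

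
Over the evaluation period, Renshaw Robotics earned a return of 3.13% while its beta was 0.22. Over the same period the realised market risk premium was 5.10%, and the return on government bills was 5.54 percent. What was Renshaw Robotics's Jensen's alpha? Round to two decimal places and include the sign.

-3.53%

CAPM benchmark = R_f + β(R_m − R_f) = 5.54% + 0.22 × 5.10% = 6.6620%
α = actual − benchmark = 3.13% − 6.6620% = -3.53%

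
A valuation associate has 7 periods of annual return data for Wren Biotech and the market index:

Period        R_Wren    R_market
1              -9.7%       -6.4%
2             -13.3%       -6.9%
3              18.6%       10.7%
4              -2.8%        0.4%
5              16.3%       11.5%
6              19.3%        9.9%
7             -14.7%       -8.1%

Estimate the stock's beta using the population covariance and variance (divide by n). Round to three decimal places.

1.719

Mean R_i = (-9.7 − 13.3 + 18.6 − 2.8 + 16.3 + 19.3 − 14.7) / 7 = 1.9571%
Mean R_m = (-6.4 − 6.9 + 10.7 + 0.4 + 11.5 + 9.9 − 8.1) / 7 = 1.5857%
Σ(R_i − R̄_i)(R_m − R̄_m) = 827.6157  ⇒  Cov = 827.6157 / 7 = 118.2308
Σ(R_m − R̄_m)² = 481.4886  ⇒  Var(R_m) = 481.4886 / 7 = 68.7841
β = Cov / Var(R_m) = 118.2308 / 68.7841 = 1.7189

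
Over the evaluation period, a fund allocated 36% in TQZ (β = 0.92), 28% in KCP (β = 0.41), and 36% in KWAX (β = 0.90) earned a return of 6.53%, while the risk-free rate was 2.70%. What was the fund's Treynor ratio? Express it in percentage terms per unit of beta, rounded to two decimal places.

β_P = 0.36×0.92 + 0.28×0.41 + 0.36×0.90 = 0.7700
Treynor = (R_P − R_f) / β_P = (6.53% − 2.70%) / 0.7700 = 3.83% / 0.7700 = 4.97%

4.97%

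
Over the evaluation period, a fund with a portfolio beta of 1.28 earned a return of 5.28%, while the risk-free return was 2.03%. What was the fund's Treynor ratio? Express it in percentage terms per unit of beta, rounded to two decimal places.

Treynor = (R_P − R_f) / β_P = (5.28% − 2.03%) / 1.2800 = 3.25% / 1.2800 = 2.54%

2.54%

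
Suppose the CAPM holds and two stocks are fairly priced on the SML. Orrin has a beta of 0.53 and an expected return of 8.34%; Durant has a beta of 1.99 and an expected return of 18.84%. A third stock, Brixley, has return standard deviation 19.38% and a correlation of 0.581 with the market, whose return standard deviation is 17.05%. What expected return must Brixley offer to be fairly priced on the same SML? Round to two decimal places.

MRP = (18.84% − 8.34%) / (1.99 − 0.53) = 7.1918%
R_f = 8.34% − 0.53 × 7.1918% = 4.5283%
β_Brixley = ρ·σ_i/σ_m = 0.581 × 19.38 / 17.05 = 0.6604
E(R_Brixley) = R_f + β × MRP = 4.5283% + 0.6604 × 7.1918% = 9.28%

9.28%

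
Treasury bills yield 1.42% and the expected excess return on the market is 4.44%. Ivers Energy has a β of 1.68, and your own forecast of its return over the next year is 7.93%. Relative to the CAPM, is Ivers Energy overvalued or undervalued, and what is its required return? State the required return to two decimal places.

Overvalued; required return 8.88%

Required return = R_f + β·MRP = 1.42% + 1.68 × 4.44% = 8.88%
Forecast 7.93% < required 8.88% → the stock plots below the SML → overvalued.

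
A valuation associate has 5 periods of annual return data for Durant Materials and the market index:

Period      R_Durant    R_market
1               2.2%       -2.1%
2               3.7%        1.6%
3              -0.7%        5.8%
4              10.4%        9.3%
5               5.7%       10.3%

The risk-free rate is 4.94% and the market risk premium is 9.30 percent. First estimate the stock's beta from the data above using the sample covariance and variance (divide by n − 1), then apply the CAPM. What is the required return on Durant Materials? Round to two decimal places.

Mean R_i = (2.2 + 3.7 − 0.7 + 10.4 + 5.7) / 5 = 4.2600%
Mean R_m = (-2.1 + 1.6 + 5.8 + 9.3 + 10.3) / 5 = 4.9800%
Σ(R_i − R̄_i)(R_m − R̄_m) = 46.5960  ⇒  Cov = 46.5960 / 4 = 11.6490
Σ(R_m − R̄_m)² = 109.1880  ⇒  Var(R_m) = 109.1880 / 4 = 27.2970
β = Cov / Var(R_m) = 11.6490 / 27.2970 = 0.4268
E(R) = R_f + β × MRP = 4.94% + 0.4268 × 9.30% = 8.91%

8.91%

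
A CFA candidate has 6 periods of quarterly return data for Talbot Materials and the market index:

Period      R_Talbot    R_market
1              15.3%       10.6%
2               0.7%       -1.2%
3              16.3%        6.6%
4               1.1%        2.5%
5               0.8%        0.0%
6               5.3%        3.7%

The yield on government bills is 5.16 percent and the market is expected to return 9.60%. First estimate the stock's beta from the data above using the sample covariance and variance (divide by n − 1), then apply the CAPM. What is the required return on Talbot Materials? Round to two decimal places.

11.93%

Mean R_i = (15.3 + 0.7 + 16.3 + 1.1 + 0.8 + 5.3) / 6 = 6.5833%
Mean R_m = (10.6 − 1.2 + 6.6 + 2.5 + 0.0 + 3.7) / 6 = 3.7000%
Σ(R_i − R̄_i)(R_m − R̄_m) = 145.1300  ⇒  Cov = 145.1300 / 5 = 29.0260
Σ(R_m − R̄_m)² = 95.1600  ⇒  Var(R_m) = 95.1600 / 5 = 19.0320
β = Cov / Var(R_m) = 29.0260 / 19.0320 = 1.5251
MRP = 9.60% − 5.16% = 4.44%
E(R) = R_f + β × MRP = 5.16% + 1.5251 × 4.44% = 11.93%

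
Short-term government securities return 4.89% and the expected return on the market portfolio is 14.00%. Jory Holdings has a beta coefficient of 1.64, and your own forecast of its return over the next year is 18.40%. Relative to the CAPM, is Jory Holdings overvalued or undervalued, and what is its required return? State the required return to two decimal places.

MRP = 14.00% − 4.89% = 9.11%
Required return = R_f + β·MRP = 4.89% + 1.64 × 9.11% = 19.83%
Forecast 18.40% < required 19.83% → the stock plots below the SML → overvalued.

Overvalued; required return 19.83%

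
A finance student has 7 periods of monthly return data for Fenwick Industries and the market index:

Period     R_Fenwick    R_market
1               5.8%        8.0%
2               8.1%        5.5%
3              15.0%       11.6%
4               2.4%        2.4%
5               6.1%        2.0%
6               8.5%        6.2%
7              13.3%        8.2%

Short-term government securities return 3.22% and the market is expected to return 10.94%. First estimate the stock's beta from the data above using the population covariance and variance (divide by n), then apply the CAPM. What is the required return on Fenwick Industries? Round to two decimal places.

Mean R_i = (5.8 + 8.1 + 15.0 + 2.4 + 6.1 + 8.5 + 13.3) / 7 = 8.4571%
Mean R_m = (8.0 + 5.5 + 11.6 + 2.4 + 2.0 + 6.2 + 8.2) / 7 = 6.2714%
Σ(R_i − R̄_i)(R_m − R̄_m) = 73.4014  ⇒  Cov = 73.4014 / 7 = 10.4859
Σ(R_m − R̄_m)² = 68.9343  ⇒  Var(R_m) = 68.9343 / 7 = 9.8478
β = Cov / Var(R_m) = 10.4859 / 9.8478 = 1.0648
MRP = 10.94% − 3.22% = 7.72%
E(R) = R_f + β × MRP = 3.22% + 1.0648 × 7.72% = 11.44%

11.44%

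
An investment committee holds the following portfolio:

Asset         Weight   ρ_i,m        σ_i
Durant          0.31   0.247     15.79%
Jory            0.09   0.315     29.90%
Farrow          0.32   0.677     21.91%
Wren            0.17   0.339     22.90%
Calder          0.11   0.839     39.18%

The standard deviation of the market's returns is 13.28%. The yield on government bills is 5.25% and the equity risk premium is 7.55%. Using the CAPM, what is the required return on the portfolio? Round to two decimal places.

11.92%

β_Durant = 0.247 × 15.79% / 13.28% = 0.2937
β_Jory = 0.315 × 29.90% / 13.28% = 0.7092
β_Farrow = 0.677 × 21.91% / 13.28% = 1.1169
β_Wren = 0.339 × 22.90% / 13.28% = 0.5846
β_Calder = 0.839 × 39.18% / 13.28% = 2.4753
β_P = Σ w_i β_i = 0.31×0.2937 + 0.09×0.7092 + 0.32×1.1169 + 0.17×0.5846 + 0.11×2.4753 = 0.8839
E(R_P) = R_f + β_P × MRP = 5.25% + 0.8839 × 7.55% = 11.92%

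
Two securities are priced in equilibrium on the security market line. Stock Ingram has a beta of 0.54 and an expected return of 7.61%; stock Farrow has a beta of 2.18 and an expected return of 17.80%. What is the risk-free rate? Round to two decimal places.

4.25%

Both satisfy E(R) = R_f + β·MRP, so the slope of the SML is
MRP = (17.80% − 7.61%) / (2.18 − 0.54) = 10.19% / 1.64 = 6.2134%
R_f = E(R_Ingram) − β_Ingram·MRP = 7.61% − 0.54 × 6.2134% = 4.2548%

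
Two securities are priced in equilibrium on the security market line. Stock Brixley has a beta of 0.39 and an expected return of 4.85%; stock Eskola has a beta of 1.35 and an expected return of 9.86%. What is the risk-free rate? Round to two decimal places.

Both satisfy E(R) = R_f + β·MRP, so the slope of the SML is
MRP = (9.86% − 4.85%) / (1.35 − 0.39) = 5.01% / 0.96 = 5.2188%
R_f = E(R_Brixley) − β_Brixley·MRP = 4.85% − 0.39 × 5.2188% = 2.8147%

2.81%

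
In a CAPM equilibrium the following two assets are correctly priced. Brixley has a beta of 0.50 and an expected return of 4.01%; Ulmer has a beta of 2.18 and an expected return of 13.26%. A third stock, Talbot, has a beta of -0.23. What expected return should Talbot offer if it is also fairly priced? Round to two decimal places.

MRP (SML slope) = (13.26% − 4.01%) / (2.18 − 0.50) = 9.25% / 1.68 = 5.5060%
R_f (intercept) = 4.01% − 0.50 × 5.5060% = 1.2570%
E(R_Talbot) = R_f + β × MRP = 1.2570% + -0.23 × 5.5060% = -0.01%

-0.01%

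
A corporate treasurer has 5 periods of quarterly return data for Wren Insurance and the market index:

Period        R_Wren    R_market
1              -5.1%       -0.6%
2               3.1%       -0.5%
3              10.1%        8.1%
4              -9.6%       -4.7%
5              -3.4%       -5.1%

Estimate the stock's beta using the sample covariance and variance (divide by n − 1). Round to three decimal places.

Mean R_i = (-5.1 + 3.1 + 10.1 − 9.6 − 3.4) / 5 = -0.9800%
Mean R_m = (-0.6 − 0.5 + 8.1 − 4.7 − 5.1) / 5 = -0.5600%
Σ(R_i − R̄_i)(R_m − R̄_m) = 143.0360  ⇒  Cov = 143.0360 / 4 = 35.7590
Σ(R_m − R̄_m)² = 112.7520  ⇒  Var(R_m) = 112.7520 / 4 = 28.1880
β = Cov / Var(R_m) = 35.7590 / 28.1880 = 1.2686

1.269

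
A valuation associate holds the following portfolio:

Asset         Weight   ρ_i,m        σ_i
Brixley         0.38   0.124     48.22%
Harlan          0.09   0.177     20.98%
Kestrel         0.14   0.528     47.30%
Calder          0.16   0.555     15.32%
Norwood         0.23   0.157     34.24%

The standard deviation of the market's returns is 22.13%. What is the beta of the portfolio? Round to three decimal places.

0.393

β_Brixley = 0.124 × 48.22% / 22.13% = 0.2702
β_Harlan = 0.177 × 20.98% / 22.13% = 0.1678
β_Kestrel = 0.528 × 47.30% / 22.13% = 1.1285
β_Calder = 0.555 × 15.32% / 22.13% = 0.3842
β_Norwood = 0.157 × 34.24% / 22.13% = 0.2429
β_P = Σ w_i β_i = 0.38×0.2702 + 0.09×0.1678 + 0.14×1.1285 + 0.16×0.3842 + 0.23×0.2429 = 0.3931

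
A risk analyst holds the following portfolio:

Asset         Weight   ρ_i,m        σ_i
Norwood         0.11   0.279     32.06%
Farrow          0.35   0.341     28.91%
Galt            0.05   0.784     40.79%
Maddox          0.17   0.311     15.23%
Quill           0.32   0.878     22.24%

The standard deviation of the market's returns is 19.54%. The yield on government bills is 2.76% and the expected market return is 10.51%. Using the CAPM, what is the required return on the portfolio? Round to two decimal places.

7.95%

β_Norwood = 0.279 × 32.06% / 19.54% = 0.4578
β_Farrow = 0.341 × 28.91% / 19.54% = 0.5045
β_Galt = 0.784 × 40.79% / 19.54% = 1.6366
β_Maddox = 0.311 × 15.23% / 19.54% = 0.2424
β_Quill = 0.878 × 22.24% / 19.54% = 0.9993
β_P = Σ w_i β_i = 0.11×0.4578 + 0.35×0.5045 + 0.05×1.6366 + 0.17×0.2424 + 0.32×0.9993 = 0.6697
MRP = 10.51% − 2.76% = 7.75%
E(R_P) = R_f + β_P × MRP = 2.76% + 0.6697 × 7.75% = 7.95%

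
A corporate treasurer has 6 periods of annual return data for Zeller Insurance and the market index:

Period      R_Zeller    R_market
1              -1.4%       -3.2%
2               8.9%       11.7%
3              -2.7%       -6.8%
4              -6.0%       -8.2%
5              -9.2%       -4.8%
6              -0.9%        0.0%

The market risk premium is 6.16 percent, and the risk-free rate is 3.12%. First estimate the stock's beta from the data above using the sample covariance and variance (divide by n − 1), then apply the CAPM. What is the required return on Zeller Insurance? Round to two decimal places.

7.79%

Mean R_i = (-1.4 + 8.9 − 2.7 − 6.0 − 9.2 − 0.9) / 6 = -1.8833%
Mean R_m = (-3.2 + 11.7 − 6.8 − 8.2 − 4.8 + 0.0) / 6 = -1.8833%
Σ(R_i − R̄_i)(R_m − R̄_m) = 199.0483  ⇒  Cov = 199.0483 / 5 = 39.8097
Σ(R_m − R̄_m)² = 262.3683  ⇒  Var(R_m) = 262.3683 / 5 = 52.4737
β = Cov / Var(R_m) = 39.8097 / 52.4737 = 0.7587
E(R) = R_f + β × MRP = 3.12% + 0.7587 × 6.16% = 7.79%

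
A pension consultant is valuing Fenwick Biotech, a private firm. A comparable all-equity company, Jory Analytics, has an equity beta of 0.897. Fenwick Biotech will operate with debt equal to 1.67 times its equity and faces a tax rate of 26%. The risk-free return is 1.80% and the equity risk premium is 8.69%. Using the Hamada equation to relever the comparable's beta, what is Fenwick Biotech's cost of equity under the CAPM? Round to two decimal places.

19.23%

β_L = β_U × [1 + (1 − t)(D/E)] = 0.897 × [1 + (1 − 0.26) × 1.67]
    = 0.897 × [1 + 0.74 × 1.67] = 0.897 × 2.2358 = 2.0055
E(R) = R_f + β_L × MRP = 1.80% + 2.0055 × 8.69% = 19.23%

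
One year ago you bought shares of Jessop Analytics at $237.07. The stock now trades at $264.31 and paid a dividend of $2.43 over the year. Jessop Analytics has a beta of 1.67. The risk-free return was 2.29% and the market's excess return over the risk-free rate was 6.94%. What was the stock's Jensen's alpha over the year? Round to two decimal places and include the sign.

Realised HPR = (P1 + D1 − P0) / P0 = (264.31 + 2.43 − 237.07) / 237.07 = 29.67 / 237.07 = 12.5153%
CAPM required = R_f + β·MRP = 2.29% + 1.67 × 6.94% = 13.8798%
α = realised − required = 12.5153% − 13.8798% = -1.36%

-1.36%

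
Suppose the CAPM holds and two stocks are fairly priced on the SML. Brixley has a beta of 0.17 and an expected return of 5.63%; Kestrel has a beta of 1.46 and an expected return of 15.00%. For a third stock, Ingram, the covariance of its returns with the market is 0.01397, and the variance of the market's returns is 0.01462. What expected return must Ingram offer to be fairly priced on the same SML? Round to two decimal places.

11.34%

MRP = (15.00% − 5.63%) / (1.46 − 0.17) = 7.2636%
R_f = 5.63% − 0.17 × 7.2636% = 4.3952%
β_Ingram = Cov / Var(R_m) = 0.01397 / 0.01462 = 0.9555
E(R_Ingram) = R_f + β × MRP = 4.3952% + 0.9555 × 7.2636% = 11.34%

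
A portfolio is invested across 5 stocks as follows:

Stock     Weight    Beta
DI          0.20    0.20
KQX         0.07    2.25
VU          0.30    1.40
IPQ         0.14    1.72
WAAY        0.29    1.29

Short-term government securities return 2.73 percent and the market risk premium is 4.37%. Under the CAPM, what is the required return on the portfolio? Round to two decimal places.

8.12%

β_P = Σ w_i β_i = 0.20×0.20 + 0.07×2.25 + 0.30×1.40 + 0.14×1.72 + 0.29×1.29 = 1.2324
E(R_P) = R_f + β_P × MRP = 2.73% + 1.2324 × 4.37% = 8.12%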